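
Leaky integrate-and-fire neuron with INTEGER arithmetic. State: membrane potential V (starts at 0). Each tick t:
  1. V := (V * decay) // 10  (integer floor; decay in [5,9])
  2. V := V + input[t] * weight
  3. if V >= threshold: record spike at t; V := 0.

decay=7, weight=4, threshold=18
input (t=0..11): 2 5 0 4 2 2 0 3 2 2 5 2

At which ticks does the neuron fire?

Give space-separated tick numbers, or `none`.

t=0: input=2 -> V=8
t=1: input=5 -> V=0 FIRE
t=2: input=0 -> V=0
t=3: input=4 -> V=16
t=4: input=2 -> V=0 FIRE
t=5: input=2 -> V=8
t=6: input=0 -> V=5
t=7: input=3 -> V=15
t=8: input=2 -> V=0 FIRE
t=9: input=2 -> V=8
t=10: input=5 -> V=0 FIRE
t=11: input=2 -> V=8

Answer: 1 4 8 10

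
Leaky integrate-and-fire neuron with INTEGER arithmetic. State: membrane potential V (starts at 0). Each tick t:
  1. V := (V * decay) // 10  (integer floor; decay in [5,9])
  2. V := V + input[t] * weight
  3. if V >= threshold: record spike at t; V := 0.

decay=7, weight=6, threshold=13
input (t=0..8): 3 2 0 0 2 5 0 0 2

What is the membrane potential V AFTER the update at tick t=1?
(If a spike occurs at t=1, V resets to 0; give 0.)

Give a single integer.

t=0: input=3 -> V=0 FIRE
t=1: input=2 -> V=12
t=2: input=0 -> V=8
t=3: input=0 -> V=5
t=4: input=2 -> V=0 FIRE
t=5: input=5 -> V=0 FIRE
t=6: input=0 -> V=0
t=7: input=0 -> V=0
t=8: input=2 -> V=12

Answer: 12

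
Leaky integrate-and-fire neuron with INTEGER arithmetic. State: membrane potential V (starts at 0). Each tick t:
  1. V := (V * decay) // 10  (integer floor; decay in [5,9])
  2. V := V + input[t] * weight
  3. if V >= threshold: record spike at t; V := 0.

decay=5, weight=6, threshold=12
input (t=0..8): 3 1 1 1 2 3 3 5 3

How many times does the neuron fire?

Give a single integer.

Answer: 6

Derivation:
t=0: input=3 -> V=0 FIRE
t=1: input=1 -> V=6
t=2: input=1 -> V=9
t=3: input=1 -> V=10
t=4: input=2 -> V=0 FIRE
t=5: input=3 -> V=0 FIRE
t=6: input=3 -> V=0 FIRE
t=7: input=5 -> V=0 FIRE
t=8: input=3 -> V=0 FIRE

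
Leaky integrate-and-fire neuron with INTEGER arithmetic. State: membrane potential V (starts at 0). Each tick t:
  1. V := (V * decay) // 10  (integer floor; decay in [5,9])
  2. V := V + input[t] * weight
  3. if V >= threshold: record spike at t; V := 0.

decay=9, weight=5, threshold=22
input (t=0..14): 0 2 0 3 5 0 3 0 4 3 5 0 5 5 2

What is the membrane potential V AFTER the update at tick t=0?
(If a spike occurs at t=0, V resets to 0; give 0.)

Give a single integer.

t=0: input=0 -> V=0
t=1: input=2 -> V=10
t=2: input=0 -> V=9
t=3: input=3 -> V=0 FIRE
t=4: input=5 -> V=0 FIRE
t=5: input=0 -> V=0
t=6: input=3 -> V=15
t=7: input=0 -> V=13
t=8: input=4 -> V=0 FIRE
t=9: input=3 -> V=15
t=10: input=5 -> V=0 FIRE
t=11: input=0 -> V=0
t=12: input=5 -> V=0 FIRE
t=13: input=5 -> V=0 FIRE
t=14: input=2 -> V=10

Answer: 0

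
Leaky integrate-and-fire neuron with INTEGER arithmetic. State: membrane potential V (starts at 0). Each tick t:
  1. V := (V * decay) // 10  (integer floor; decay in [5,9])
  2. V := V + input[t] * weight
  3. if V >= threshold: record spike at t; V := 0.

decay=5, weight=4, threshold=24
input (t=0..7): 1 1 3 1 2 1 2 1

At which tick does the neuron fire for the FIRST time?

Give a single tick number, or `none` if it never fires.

t=0: input=1 -> V=4
t=1: input=1 -> V=6
t=2: input=3 -> V=15
t=3: input=1 -> V=11
t=4: input=2 -> V=13
t=5: input=1 -> V=10
t=6: input=2 -> V=13
t=7: input=1 -> V=10

Answer: none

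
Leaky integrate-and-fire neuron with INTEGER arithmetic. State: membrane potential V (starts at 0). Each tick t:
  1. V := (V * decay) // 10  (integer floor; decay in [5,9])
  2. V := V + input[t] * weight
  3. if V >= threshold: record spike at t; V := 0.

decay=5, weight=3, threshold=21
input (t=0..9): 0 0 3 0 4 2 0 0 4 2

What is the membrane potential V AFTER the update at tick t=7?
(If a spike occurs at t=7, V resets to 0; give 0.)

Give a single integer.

t=0: input=0 -> V=0
t=1: input=0 -> V=0
t=2: input=3 -> V=9
t=3: input=0 -> V=4
t=4: input=4 -> V=14
t=5: input=2 -> V=13
t=6: input=0 -> V=6
t=7: input=0 -> V=3
t=8: input=4 -> V=13
t=9: input=2 -> V=12

Answer: 3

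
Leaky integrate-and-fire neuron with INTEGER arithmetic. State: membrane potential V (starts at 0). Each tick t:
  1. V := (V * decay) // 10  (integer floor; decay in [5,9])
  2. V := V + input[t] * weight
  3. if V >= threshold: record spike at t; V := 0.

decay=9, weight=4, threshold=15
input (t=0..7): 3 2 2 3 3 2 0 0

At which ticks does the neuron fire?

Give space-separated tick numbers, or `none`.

Answer: 1 3 5

Derivation:
t=0: input=3 -> V=12
t=1: input=2 -> V=0 FIRE
t=2: input=2 -> V=8
t=3: input=3 -> V=0 FIRE
t=4: input=3 -> V=12
t=5: input=2 -> V=0 FIRE
t=6: input=0 -> V=0
t=7: input=0 -> V=0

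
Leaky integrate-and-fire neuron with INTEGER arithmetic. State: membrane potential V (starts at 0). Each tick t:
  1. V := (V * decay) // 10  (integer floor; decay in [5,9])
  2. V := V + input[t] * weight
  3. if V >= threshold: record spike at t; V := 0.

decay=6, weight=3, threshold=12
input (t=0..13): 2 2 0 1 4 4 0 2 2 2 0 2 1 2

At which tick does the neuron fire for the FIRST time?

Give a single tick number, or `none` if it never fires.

t=0: input=2 -> V=6
t=1: input=2 -> V=9
t=2: input=0 -> V=5
t=3: input=1 -> V=6
t=4: input=4 -> V=0 FIRE
t=5: input=4 -> V=0 FIRE
t=6: input=0 -> V=0
t=7: input=2 -> V=6
t=8: input=2 -> V=9
t=9: input=2 -> V=11
t=10: input=0 -> V=6
t=11: input=2 -> V=9
t=12: input=1 -> V=8
t=13: input=2 -> V=10

Answer: 4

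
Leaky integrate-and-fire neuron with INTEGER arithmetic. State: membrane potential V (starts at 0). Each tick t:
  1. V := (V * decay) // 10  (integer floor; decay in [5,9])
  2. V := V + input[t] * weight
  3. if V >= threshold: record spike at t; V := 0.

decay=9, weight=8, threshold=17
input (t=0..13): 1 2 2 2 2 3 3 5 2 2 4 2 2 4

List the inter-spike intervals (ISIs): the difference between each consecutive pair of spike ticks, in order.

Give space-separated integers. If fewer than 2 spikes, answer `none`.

Answer: 2 2 1 1 2 1 2 1

Derivation:
t=0: input=1 -> V=8
t=1: input=2 -> V=0 FIRE
t=2: input=2 -> V=16
t=3: input=2 -> V=0 FIRE
t=4: input=2 -> V=16
t=5: input=3 -> V=0 FIRE
t=6: input=3 -> V=0 FIRE
t=7: input=5 -> V=0 FIRE
t=8: input=2 -> V=16
t=9: input=2 -> V=0 FIRE
t=10: input=4 -> V=0 FIRE
t=11: input=2 -> V=16
t=12: input=2 -> V=0 FIRE
t=13: input=4 -> V=0 FIRE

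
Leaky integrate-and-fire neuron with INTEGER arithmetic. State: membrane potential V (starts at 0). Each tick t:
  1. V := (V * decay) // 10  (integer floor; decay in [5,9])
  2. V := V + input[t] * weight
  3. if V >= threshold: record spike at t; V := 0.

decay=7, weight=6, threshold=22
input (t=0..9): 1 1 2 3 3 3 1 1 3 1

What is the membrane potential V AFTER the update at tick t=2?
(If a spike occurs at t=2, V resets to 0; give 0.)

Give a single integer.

t=0: input=1 -> V=6
t=1: input=1 -> V=10
t=2: input=2 -> V=19
t=3: input=3 -> V=0 FIRE
t=4: input=3 -> V=18
t=5: input=3 -> V=0 FIRE
t=6: input=1 -> V=6
t=7: input=1 -> V=10
t=8: input=3 -> V=0 FIRE
t=9: input=1 -> V=6

Answer: 19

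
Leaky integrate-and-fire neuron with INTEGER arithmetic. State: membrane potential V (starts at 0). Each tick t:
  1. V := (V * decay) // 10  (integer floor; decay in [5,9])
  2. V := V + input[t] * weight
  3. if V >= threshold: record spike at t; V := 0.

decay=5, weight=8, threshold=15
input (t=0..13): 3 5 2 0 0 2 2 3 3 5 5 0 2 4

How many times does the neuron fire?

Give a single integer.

Answer: 11

Derivation:
t=0: input=3 -> V=0 FIRE
t=1: input=5 -> V=0 FIRE
t=2: input=2 -> V=0 FIRE
t=3: input=0 -> V=0
t=4: input=0 -> V=0
t=5: input=2 -> V=0 FIRE
t=6: input=2 -> V=0 FIRE
t=7: input=3 -> V=0 FIRE
t=8: input=3 -> V=0 FIRE
t=9: input=5 -> V=0 FIRE
t=10: input=5 -> V=0 FIRE
t=11: input=0 -> V=0
t=12: input=2 -> V=0 FIRE
t=13: input=4 -> V=0 FIRE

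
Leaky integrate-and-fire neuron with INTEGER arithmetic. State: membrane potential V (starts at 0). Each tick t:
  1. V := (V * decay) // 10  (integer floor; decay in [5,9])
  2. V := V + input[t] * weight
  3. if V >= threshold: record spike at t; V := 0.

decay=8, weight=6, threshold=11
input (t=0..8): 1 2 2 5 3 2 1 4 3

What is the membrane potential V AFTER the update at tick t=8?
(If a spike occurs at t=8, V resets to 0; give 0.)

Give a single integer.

t=0: input=1 -> V=6
t=1: input=2 -> V=0 FIRE
t=2: input=2 -> V=0 FIRE
t=3: input=5 -> V=0 FIRE
t=4: input=3 -> V=0 FIRE
t=5: input=2 -> V=0 FIRE
t=6: input=1 -> V=6
t=7: input=4 -> V=0 FIRE
t=8: input=3 -> V=0 FIRE

Answer: 0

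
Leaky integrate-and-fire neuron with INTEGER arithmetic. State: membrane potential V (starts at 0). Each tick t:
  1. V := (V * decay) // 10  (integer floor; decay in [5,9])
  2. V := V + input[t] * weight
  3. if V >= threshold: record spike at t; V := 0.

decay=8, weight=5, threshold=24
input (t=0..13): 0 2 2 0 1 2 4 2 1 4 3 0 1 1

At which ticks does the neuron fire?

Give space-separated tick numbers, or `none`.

Answer: 6 9

Derivation:
t=0: input=0 -> V=0
t=1: input=2 -> V=10
t=2: input=2 -> V=18
t=3: input=0 -> V=14
t=4: input=1 -> V=16
t=5: input=2 -> V=22
t=6: input=4 -> V=0 FIRE
t=7: input=2 -> V=10
t=8: input=1 -> V=13
t=9: input=4 -> V=0 FIRE
t=10: input=3 -> V=15
t=11: input=0 -> V=12
t=12: input=1 -> V=14
t=13: input=1 -> V=16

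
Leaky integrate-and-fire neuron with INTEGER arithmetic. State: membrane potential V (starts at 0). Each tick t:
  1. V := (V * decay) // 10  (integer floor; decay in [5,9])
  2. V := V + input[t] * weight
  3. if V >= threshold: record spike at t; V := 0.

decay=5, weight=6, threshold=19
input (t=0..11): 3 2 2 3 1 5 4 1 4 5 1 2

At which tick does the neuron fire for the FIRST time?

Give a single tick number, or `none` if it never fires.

Answer: 1

Derivation:
t=0: input=3 -> V=18
t=1: input=2 -> V=0 FIRE
t=2: input=2 -> V=12
t=3: input=3 -> V=0 FIRE
t=4: input=1 -> V=6
t=5: input=5 -> V=0 FIRE
t=6: input=4 -> V=0 FIRE
t=7: input=1 -> V=6
t=8: input=4 -> V=0 FIRE
t=9: input=5 -> V=0 FIRE
t=10: input=1 -> V=6
t=11: input=2 -> V=15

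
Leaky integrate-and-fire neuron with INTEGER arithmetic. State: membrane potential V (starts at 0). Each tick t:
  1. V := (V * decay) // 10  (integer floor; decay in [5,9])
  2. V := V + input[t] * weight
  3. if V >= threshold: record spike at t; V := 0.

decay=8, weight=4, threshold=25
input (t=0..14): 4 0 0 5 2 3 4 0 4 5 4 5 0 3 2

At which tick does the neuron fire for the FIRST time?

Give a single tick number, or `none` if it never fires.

t=0: input=4 -> V=16
t=1: input=0 -> V=12
t=2: input=0 -> V=9
t=3: input=5 -> V=0 FIRE
t=4: input=2 -> V=8
t=5: input=3 -> V=18
t=6: input=4 -> V=0 FIRE
t=7: input=0 -> V=0
t=8: input=4 -> V=16
t=9: input=5 -> V=0 FIRE
t=10: input=4 -> V=16
t=11: input=5 -> V=0 FIRE
t=12: input=0 -> V=0
t=13: input=3 -> V=12
t=14: input=2 -> V=17

Answer: 3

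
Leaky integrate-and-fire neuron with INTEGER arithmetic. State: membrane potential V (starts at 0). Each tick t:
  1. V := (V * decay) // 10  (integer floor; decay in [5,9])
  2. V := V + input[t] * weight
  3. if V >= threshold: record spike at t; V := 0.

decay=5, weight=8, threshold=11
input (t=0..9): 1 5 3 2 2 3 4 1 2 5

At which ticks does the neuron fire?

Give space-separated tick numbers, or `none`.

t=0: input=1 -> V=8
t=1: input=5 -> V=0 FIRE
t=2: input=3 -> V=0 FIRE
t=3: input=2 -> V=0 FIRE
t=4: input=2 -> V=0 FIRE
t=5: input=3 -> V=0 FIRE
t=6: input=4 -> V=0 FIRE
t=7: input=1 -> V=8
t=8: input=2 -> V=0 FIRE
t=9: input=5 -> V=0 FIRE

Answer: 1 2 3 4 5 6 8 9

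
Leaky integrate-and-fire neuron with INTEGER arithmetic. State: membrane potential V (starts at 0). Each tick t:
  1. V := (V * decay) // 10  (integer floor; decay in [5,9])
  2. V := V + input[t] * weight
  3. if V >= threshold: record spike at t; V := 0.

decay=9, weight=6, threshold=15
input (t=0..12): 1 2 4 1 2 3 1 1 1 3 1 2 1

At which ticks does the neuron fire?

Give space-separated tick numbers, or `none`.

Answer: 1 2 4 5 8 9 11

Derivation:
t=0: input=1 -> V=6
t=1: input=2 -> V=0 FIRE
t=2: input=4 -> V=0 FIRE
t=3: input=1 -> V=6
t=4: input=2 -> V=0 FIRE
t=5: input=3 -> V=0 FIRE
t=6: input=1 -> V=6
t=7: input=1 -> V=11
t=8: input=1 -> V=0 FIRE
t=9: input=3 -> V=0 FIRE
t=10: input=1 -> V=6
t=11: input=2 -> V=0 FIRE
t=12: input=1 -> V=6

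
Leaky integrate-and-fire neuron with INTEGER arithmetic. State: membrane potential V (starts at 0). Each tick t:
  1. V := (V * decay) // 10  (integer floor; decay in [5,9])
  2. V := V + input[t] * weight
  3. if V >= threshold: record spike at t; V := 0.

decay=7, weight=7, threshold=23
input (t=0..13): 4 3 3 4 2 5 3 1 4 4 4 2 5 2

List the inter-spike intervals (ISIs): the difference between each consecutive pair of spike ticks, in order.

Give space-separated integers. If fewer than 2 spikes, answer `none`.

t=0: input=4 -> V=0 FIRE
t=1: input=3 -> V=21
t=2: input=3 -> V=0 FIRE
t=3: input=4 -> V=0 FIRE
t=4: input=2 -> V=14
t=5: input=5 -> V=0 FIRE
t=6: input=3 -> V=21
t=7: input=1 -> V=21
t=8: input=4 -> V=0 FIRE
t=9: input=4 -> V=0 FIRE
t=10: input=4 -> V=0 FIRE
t=11: input=2 -> V=14
t=12: input=5 -> V=0 FIRE
t=13: input=2 -> V=14

Answer: 2 1 2 3 1 1 2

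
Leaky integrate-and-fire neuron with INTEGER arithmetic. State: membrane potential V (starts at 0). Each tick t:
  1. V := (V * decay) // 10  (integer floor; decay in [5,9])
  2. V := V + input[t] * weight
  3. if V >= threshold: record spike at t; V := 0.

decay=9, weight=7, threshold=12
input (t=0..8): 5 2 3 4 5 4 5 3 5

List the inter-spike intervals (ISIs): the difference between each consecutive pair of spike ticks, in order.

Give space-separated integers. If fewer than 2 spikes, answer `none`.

Answer: 1 1 1 1 1 1 1 1

Derivation:
t=0: input=5 -> V=0 FIRE
t=1: input=2 -> V=0 FIRE
t=2: input=3 -> V=0 FIRE
t=3: input=4 -> V=0 FIRE
t=4: input=5 -> V=0 FIRE
t=5: input=4 -> V=0 FIRE
t=6: input=5 -> V=0 FIRE
t=7: input=3 -> V=0 FIRE
t=8: input=5 -> V=0 FIRE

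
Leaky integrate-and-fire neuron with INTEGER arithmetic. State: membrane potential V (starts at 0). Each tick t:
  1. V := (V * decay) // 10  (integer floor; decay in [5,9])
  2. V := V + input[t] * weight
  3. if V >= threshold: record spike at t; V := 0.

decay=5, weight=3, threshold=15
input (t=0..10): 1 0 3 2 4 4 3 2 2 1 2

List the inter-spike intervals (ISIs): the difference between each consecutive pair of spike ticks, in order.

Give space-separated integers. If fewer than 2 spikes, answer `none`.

Answer: 2

Derivation:
t=0: input=1 -> V=3
t=1: input=0 -> V=1
t=2: input=3 -> V=9
t=3: input=2 -> V=10
t=4: input=4 -> V=0 FIRE
t=5: input=4 -> V=12
t=6: input=3 -> V=0 FIRE
t=7: input=2 -> V=6
t=8: input=2 -> V=9
t=9: input=1 -> V=7
t=10: input=2 -> V=9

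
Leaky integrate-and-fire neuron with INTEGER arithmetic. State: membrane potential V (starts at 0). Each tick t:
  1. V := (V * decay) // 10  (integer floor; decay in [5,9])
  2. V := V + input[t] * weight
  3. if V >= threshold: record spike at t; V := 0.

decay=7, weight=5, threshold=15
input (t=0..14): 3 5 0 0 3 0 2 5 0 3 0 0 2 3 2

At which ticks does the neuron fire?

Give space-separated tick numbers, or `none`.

t=0: input=3 -> V=0 FIRE
t=1: input=5 -> V=0 FIRE
t=2: input=0 -> V=0
t=3: input=0 -> V=0
t=4: input=3 -> V=0 FIRE
t=5: input=0 -> V=0
t=6: input=2 -> V=10
t=7: input=5 -> V=0 FIRE
t=8: input=0 -> V=0
t=9: input=3 -> V=0 FIRE
t=10: input=0 -> V=0
t=11: input=0 -> V=0
t=12: input=2 -> V=10
t=13: input=3 -> V=0 FIRE
t=14: input=2 -> V=10

Answer: 0 1 4 7 9 13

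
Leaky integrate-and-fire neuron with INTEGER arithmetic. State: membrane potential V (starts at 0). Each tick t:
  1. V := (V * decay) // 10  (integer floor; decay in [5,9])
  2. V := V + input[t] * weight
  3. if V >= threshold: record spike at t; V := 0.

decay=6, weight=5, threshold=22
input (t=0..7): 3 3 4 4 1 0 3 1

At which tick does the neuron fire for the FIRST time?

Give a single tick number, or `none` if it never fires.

Answer: 1

Derivation:
t=0: input=3 -> V=15
t=1: input=3 -> V=0 FIRE
t=2: input=4 -> V=20
t=3: input=4 -> V=0 FIRE
t=4: input=1 -> V=5
t=5: input=0 -> V=3
t=6: input=3 -> V=16
t=7: input=1 -> V=14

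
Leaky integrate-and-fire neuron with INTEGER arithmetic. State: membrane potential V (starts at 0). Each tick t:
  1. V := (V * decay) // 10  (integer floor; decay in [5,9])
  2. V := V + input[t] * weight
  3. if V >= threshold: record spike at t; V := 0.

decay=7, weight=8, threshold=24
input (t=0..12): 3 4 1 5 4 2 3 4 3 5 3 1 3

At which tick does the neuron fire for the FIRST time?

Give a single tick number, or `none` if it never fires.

Answer: 0

Derivation:
t=0: input=3 -> V=0 FIRE
t=1: input=4 -> V=0 FIRE
t=2: input=1 -> V=8
t=3: input=5 -> V=0 FIRE
t=4: input=4 -> V=0 FIRE
t=5: input=2 -> V=16
t=6: input=3 -> V=0 FIRE
t=7: input=4 -> V=0 FIRE
t=8: input=3 -> V=0 FIRE
t=9: input=5 -> V=0 FIRE
t=10: input=3 -> V=0 FIRE
t=11: input=1 -> V=8
t=12: input=3 -> V=0 FIRE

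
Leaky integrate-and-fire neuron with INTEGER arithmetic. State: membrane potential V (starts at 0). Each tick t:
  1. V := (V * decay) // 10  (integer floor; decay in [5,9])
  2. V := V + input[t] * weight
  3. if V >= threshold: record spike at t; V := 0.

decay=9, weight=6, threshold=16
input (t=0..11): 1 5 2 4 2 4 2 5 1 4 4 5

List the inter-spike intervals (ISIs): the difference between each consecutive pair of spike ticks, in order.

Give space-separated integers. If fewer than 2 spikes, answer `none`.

t=0: input=1 -> V=6
t=1: input=5 -> V=0 FIRE
t=2: input=2 -> V=12
t=3: input=4 -> V=0 FIRE
t=4: input=2 -> V=12
t=5: input=4 -> V=0 FIRE
t=6: input=2 -> V=12
t=7: input=5 -> V=0 FIRE
t=8: input=1 -> V=6
t=9: input=4 -> V=0 FIRE
t=10: input=4 -> V=0 FIRE
t=11: input=5 -> V=0 FIRE

Answer: 2 2 2 2 1 1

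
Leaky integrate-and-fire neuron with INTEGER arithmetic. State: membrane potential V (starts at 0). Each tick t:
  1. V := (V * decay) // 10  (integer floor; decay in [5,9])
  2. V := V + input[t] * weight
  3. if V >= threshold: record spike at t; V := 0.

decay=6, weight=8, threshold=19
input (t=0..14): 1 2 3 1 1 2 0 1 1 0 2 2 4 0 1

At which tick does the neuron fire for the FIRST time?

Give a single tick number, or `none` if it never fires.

t=0: input=1 -> V=8
t=1: input=2 -> V=0 FIRE
t=2: input=3 -> V=0 FIRE
t=3: input=1 -> V=8
t=4: input=1 -> V=12
t=5: input=2 -> V=0 FIRE
t=6: input=0 -> V=0
t=7: input=1 -> V=8
t=8: input=1 -> V=12
t=9: input=0 -> V=7
t=10: input=2 -> V=0 FIRE
t=11: input=2 -> V=16
t=12: input=4 -> V=0 FIRE
t=13: input=0 -> V=0
t=14: input=1 -> V=8

Answer: 1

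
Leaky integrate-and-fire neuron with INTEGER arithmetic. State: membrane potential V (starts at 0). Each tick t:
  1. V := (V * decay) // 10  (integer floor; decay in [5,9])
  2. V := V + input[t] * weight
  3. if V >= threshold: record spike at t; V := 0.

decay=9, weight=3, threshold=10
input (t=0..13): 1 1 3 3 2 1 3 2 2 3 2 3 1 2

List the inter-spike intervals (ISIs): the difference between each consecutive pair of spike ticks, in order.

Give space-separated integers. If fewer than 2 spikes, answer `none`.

Answer: 2 2 2 2 2

Derivation:
t=0: input=1 -> V=3
t=1: input=1 -> V=5
t=2: input=3 -> V=0 FIRE
t=3: input=3 -> V=9
t=4: input=2 -> V=0 FIRE
t=5: input=1 -> V=3
t=6: input=3 -> V=0 FIRE
t=7: input=2 -> V=6
t=8: input=2 -> V=0 FIRE
t=9: input=3 -> V=9
t=10: input=2 -> V=0 FIRE
t=11: input=3 -> V=9
t=12: input=1 -> V=0 FIRE
t=13: input=2 -> V=6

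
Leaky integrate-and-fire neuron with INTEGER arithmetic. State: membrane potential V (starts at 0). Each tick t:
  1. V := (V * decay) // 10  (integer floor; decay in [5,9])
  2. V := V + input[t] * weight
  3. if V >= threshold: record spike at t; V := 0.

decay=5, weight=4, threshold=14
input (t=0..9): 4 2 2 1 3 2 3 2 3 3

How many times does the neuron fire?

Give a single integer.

t=0: input=4 -> V=0 FIRE
t=1: input=2 -> V=8
t=2: input=2 -> V=12
t=3: input=1 -> V=10
t=4: input=3 -> V=0 FIRE
t=5: input=2 -> V=8
t=6: input=3 -> V=0 FIRE
t=7: input=2 -> V=8
t=8: input=3 -> V=0 FIRE
t=9: input=3 -> V=12

Answer: 4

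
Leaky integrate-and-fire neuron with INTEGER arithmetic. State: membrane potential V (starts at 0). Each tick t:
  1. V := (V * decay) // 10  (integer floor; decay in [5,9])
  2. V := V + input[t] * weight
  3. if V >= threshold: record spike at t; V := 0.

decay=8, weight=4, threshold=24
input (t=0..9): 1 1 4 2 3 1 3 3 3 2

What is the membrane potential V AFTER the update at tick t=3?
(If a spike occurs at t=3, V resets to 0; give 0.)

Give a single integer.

t=0: input=1 -> V=4
t=1: input=1 -> V=7
t=2: input=4 -> V=21
t=3: input=2 -> V=0 FIRE
t=4: input=3 -> V=12
t=5: input=1 -> V=13
t=6: input=3 -> V=22
t=7: input=3 -> V=0 FIRE
t=8: input=3 -> V=12
t=9: input=2 -> V=17

Answer: 0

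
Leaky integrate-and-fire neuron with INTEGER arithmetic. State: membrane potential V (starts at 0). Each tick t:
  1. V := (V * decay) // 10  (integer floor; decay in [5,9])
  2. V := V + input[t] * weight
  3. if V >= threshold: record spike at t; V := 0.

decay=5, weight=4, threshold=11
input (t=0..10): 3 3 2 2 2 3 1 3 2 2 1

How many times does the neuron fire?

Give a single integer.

Answer: 6

Derivation:
t=0: input=3 -> V=0 FIRE
t=1: input=3 -> V=0 FIRE
t=2: input=2 -> V=8
t=3: input=2 -> V=0 FIRE
t=4: input=2 -> V=8
t=5: input=3 -> V=0 FIRE
t=6: input=1 -> V=4
t=7: input=3 -> V=0 FIRE
t=8: input=2 -> V=8
t=9: input=2 -> V=0 FIRE
t=10: input=1 -> V=4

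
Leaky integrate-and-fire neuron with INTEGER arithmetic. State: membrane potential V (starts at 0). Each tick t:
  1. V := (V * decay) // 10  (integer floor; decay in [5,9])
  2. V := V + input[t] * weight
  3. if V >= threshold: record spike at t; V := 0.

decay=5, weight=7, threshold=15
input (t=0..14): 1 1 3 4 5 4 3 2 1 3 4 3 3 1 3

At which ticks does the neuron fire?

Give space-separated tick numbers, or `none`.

Answer: 2 3 4 5 6 9 10 11 12 14

Derivation:
t=0: input=1 -> V=7
t=1: input=1 -> V=10
t=2: input=3 -> V=0 FIRE
t=3: input=4 -> V=0 FIRE
t=4: input=5 -> V=0 FIRE
t=5: input=4 -> V=0 FIRE
t=6: input=3 -> V=0 FIRE
t=7: input=2 -> V=14
t=8: input=1 -> V=14
t=9: input=3 -> V=0 FIRE
t=10: input=4 -> V=0 FIRE
t=11: input=3 -> V=0 FIRE
t=12: input=3 -> V=0 FIRE
t=13: input=1 -> V=7
t=14: input=3 -> V=0 FIRE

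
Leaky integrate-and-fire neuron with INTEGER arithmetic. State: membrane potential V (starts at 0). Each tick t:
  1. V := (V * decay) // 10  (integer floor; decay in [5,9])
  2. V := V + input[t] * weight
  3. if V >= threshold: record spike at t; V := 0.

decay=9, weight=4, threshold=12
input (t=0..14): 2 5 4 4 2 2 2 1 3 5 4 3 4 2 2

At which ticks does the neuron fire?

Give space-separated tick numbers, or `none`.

Answer: 1 2 3 5 8 9 10 11 12 14

Derivation:
t=0: input=2 -> V=8
t=1: input=5 -> V=0 FIRE
t=2: input=4 -> V=0 FIRE
t=3: input=4 -> V=0 FIRE
t=4: input=2 -> V=8
t=5: input=2 -> V=0 FIRE
t=6: input=2 -> V=8
t=7: input=1 -> V=11
t=8: input=3 -> V=0 FIRE
t=9: input=5 -> V=0 FIRE
t=10: input=4 -> V=0 FIRE
t=11: input=3 -> V=0 FIRE
t=12: input=4 -> V=0 FIRE
t=13: input=2 -> V=8
t=14: input=2 -> V=0 FIRE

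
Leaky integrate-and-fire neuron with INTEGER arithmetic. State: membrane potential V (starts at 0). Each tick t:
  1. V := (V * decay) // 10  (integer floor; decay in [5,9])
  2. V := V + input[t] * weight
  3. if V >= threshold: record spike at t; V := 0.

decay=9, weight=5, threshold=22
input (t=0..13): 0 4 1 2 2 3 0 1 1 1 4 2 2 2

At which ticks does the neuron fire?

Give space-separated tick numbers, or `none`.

t=0: input=0 -> V=0
t=1: input=4 -> V=20
t=2: input=1 -> V=0 FIRE
t=3: input=2 -> V=10
t=4: input=2 -> V=19
t=5: input=3 -> V=0 FIRE
t=6: input=0 -> V=0
t=7: input=1 -> V=5
t=8: input=1 -> V=9
t=9: input=1 -> V=13
t=10: input=4 -> V=0 FIRE
t=11: input=2 -> V=10
t=12: input=2 -> V=19
t=13: input=2 -> V=0 FIRE

Answer: 2 5 10 13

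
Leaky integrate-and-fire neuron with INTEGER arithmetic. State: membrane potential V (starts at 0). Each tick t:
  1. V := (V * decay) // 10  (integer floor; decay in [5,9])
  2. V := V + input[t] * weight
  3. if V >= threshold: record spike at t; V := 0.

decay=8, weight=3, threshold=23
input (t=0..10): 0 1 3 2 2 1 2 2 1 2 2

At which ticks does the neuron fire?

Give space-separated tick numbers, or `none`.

t=0: input=0 -> V=0
t=1: input=1 -> V=3
t=2: input=3 -> V=11
t=3: input=2 -> V=14
t=4: input=2 -> V=17
t=5: input=1 -> V=16
t=6: input=2 -> V=18
t=7: input=2 -> V=20
t=8: input=1 -> V=19
t=9: input=2 -> V=21
t=10: input=2 -> V=22

Answer: none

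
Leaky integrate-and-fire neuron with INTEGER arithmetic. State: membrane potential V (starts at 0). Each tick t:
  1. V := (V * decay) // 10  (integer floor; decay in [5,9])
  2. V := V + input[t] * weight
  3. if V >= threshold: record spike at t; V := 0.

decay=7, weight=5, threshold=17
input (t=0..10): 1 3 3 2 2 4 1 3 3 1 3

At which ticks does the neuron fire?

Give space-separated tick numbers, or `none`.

Answer: 1 3 5 7 10

Derivation:
t=0: input=1 -> V=5
t=1: input=3 -> V=0 FIRE
t=2: input=3 -> V=15
t=3: input=2 -> V=0 FIRE
t=4: input=2 -> V=10
t=5: input=4 -> V=0 FIRE
t=6: input=1 -> V=5
t=7: input=3 -> V=0 FIRE
t=8: input=3 -> V=15
t=9: input=1 -> V=15
t=10: input=3 -> V=0 FIRE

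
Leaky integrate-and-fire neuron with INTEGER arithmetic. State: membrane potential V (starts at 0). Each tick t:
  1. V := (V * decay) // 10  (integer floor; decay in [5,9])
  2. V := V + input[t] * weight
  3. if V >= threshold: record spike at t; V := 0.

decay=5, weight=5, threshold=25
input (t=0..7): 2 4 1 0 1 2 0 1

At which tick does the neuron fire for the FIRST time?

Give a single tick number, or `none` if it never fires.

Answer: 1

Derivation:
t=0: input=2 -> V=10
t=1: input=4 -> V=0 FIRE
t=2: input=1 -> V=5
t=3: input=0 -> V=2
t=4: input=1 -> V=6
t=5: input=2 -> V=13
t=6: input=0 -> V=6
t=7: input=1 -> V=8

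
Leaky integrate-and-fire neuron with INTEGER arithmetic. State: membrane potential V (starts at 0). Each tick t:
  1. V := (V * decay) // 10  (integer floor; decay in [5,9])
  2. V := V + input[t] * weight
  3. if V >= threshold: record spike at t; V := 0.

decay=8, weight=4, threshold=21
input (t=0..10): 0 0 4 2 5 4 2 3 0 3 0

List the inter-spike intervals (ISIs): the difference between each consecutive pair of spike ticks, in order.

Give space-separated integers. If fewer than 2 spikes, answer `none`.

Answer: 3

Derivation:
t=0: input=0 -> V=0
t=1: input=0 -> V=0
t=2: input=4 -> V=16
t=3: input=2 -> V=20
t=4: input=5 -> V=0 FIRE
t=5: input=4 -> V=16
t=6: input=2 -> V=20
t=7: input=3 -> V=0 FIRE
t=8: input=0 -> V=0
t=9: input=3 -> V=12
t=10: input=0 -> V=9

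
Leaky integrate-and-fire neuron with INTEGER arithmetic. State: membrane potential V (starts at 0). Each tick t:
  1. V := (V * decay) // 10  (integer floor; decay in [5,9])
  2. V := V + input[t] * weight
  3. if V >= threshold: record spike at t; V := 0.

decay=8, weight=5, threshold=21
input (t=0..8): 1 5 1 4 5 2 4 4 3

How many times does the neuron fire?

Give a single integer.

Answer: 5

Derivation:
t=0: input=1 -> V=5
t=1: input=5 -> V=0 FIRE
t=2: input=1 -> V=5
t=3: input=4 -> V=0 FIRE
t=4: input=5 -> V=0 FIRE
t=5: input=2 -> V=10
t=6: input=4 -> V=0 FIRE
t=7: input=4 -> V=20
t=8: input=3 -> V=0 FIRE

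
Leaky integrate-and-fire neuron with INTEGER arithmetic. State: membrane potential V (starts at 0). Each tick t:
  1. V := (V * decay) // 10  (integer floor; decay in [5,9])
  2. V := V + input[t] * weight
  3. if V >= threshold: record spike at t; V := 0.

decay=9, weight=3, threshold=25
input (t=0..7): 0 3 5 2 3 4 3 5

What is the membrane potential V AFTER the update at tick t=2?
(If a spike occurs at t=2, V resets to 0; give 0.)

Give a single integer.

t=0: input=0 -> V=0
t=1: input=3 -> V=9
t=2: input=5 -> V=23
t=3: input=2 -> V=0 FIRE
t=4: input=3 -> V=9
t=5: input=4 -> V=20
t=6: input=3 -> V=0 FIRE
t=7: input=5 -> V=15

Answer: 23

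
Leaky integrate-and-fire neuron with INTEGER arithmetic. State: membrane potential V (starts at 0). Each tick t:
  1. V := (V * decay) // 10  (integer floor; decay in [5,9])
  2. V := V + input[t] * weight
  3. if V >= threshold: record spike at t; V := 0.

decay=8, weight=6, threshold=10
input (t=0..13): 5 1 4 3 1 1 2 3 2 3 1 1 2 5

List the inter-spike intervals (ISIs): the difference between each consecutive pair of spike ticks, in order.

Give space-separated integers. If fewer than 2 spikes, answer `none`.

t=0: input=5 -> V=0 FIRE
t=1: input=1 -> V=6
t=2: input=4 -> V=0 FIRE
t=3: input=3 -> V=0 FIRE
t=4: input=1 -> V=6
t=5: input=1 -> V=0 FIRE
t=6: input=2 -> V=0 FIRE
t=7: input=3 -> V=0 FIRE
t=8: input=2 -> V=0 FIRE
t=9: input=3 -> V=0 FIRE
t=10: input=1 -> V=6
t=11: input=1 -> V=0 FIRE
t=12: input=2 -> V=0 FIRE
t=13: input=5 -> V=0 FIRE

Answer: 2 1 2 1 1 1 1 2 1 1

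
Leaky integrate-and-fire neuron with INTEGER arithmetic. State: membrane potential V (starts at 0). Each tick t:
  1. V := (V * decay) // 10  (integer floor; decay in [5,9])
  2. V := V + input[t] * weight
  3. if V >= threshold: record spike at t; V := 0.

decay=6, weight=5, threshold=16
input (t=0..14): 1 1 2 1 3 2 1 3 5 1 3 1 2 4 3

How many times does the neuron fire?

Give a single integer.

Answer: 5

Derivation:
t=0: input=1 -> V=5
t=1: input=1 -> V=8
t=2: input=2 -> V=14
t=3: input=1 -> V=13
t=4: input=3 -> V=0 FIRE
t=5: input=2 -> V=10
t=6: input=1 -> V=11
t=7: input=3 -> V=0 FIRE
t=8: input=5 -> V=0 FIRE
t=9: input=1 -> V=5
t=10: input=3 -> V=0 FIRE
t=11: input=1 -> V=5
t=12: input=2 -> V=13
t=13: input=4 -> V=0 FIRE
t=14: input=3 -> V=15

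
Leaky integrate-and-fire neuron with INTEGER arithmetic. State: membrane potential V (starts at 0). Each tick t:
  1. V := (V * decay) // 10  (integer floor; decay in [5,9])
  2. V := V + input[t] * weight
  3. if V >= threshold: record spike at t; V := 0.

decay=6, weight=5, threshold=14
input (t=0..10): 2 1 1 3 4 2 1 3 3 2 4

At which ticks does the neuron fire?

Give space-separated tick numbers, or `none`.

Answer: 3 4 7 8 10

Derivation:
t=0: input=2 -> V=10
t=1: input=1 -> V=11
t=2: input=1 -> V=11
t=3: input=3 -> V=0 FIRE
t=4: input=4 -> V=0 FIRE
t=5: input=2 -> V=10
t=6: input=1 -> V=11
t=7: input=3 -> V=0 FIRE
t=8: input=3 -> V=0 FIRE
t=9: input=2 -> V=10
t=10: input=4 -> V=0 FIRE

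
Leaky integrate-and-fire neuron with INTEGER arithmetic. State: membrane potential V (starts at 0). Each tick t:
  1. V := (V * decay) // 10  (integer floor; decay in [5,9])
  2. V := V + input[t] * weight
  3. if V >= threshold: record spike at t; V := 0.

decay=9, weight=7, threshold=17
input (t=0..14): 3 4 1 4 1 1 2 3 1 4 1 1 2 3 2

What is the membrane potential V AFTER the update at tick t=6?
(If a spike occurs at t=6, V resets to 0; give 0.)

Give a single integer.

Answer: 0

Derivation:
t=0: input=3 -> V=0 FIRE
t=1: input=4 -> V=0 FIRE
t=2: input=1 -> V=7
t=3: input=4 -> V=0 FIRE
t=4: input=1 -> V=7
t=5: input=1 -> V=13
t=6: input=2 -> V=0 FIRE
t=7: input=3 -> V=0 FIRE
t=8: input=1 -> V=7
t=9: input=4 -> V=0 FIRE
t=10: input=1 -> V=7
t=11: input=1 -> V=13
t=12: input=2 -> V=0 FIRE
t=13: input=3 -> V=0 FIRE
t=14: input=2 -> V=14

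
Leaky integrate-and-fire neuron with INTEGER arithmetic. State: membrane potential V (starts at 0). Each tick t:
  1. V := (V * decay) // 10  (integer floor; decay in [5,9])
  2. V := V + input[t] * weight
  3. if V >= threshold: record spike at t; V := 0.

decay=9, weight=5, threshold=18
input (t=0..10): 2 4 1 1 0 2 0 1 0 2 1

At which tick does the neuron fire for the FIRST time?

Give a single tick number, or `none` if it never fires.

Answer: 1

Derivation:
t=0: input=2 -> V=10
t=1: input=4 -> V=0 FIRE
t=2: input=1 -> V=5
t=3: input=1 -> V=9
t=4: input=0 -> V=8
t=5: input=2 -> V=17
t=6: input=0 -> V=15
t=7: input=1 -> V=0 FIRE
t=8: input=0 -> V=0
t=9: input=2 -> V=10
t=10: input=1 -> V=14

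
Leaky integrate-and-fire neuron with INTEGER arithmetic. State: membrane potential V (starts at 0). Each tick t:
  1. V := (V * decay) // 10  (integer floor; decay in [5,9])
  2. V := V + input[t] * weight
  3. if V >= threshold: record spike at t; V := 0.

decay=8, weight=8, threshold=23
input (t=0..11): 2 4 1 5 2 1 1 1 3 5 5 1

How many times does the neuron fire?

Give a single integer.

t=0: input=2 -> V=16
t=1: input=4 -> V=0 FIRE
t=2: input=1 -> V=8
t=3: input=5 -> V=0 FIRE
t=4: input=2 -> V=16
t=5: input=1 -> V=20
t=6: input=1 -> V=0 FIRE
t=7: input=1 -> V=8
t=8: input=3 -> V=0 FIRE
t=9: input=5 -> V=0 FIRE
t=10: input=5 -> V=0 FIRE
t=11: input=1 -> V=8

Answer: 6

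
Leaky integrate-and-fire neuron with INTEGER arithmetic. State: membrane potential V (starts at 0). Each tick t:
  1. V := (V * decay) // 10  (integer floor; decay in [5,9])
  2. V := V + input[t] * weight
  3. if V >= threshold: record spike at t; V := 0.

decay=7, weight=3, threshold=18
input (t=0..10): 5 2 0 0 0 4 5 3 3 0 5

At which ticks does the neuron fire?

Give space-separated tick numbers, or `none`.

Answer: 6 10

Derivation:
t=0: input=5 -> V=15
t=1: input=2 -> V=16
t=2: input=0 -> V=11
t=3: input=0 -> V=7
t=4: input=0 -> V=4
t=5: input=4 -> V=14
t=6: input=5 -> V=0 FIRE
t=7: input=3 -> V=9
t=8: input=3 -> V=15
t=9: input=0 -> V=10
t=10: input=5 -> V=0 FIRE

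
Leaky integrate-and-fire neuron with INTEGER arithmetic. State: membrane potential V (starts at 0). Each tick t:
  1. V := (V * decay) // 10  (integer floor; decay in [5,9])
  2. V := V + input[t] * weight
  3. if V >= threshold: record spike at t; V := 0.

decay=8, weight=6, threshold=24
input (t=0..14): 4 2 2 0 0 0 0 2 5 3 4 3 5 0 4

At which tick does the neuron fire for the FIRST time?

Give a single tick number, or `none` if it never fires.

t=0: input=4 -> V=0 FIRE
t=1: input=2 -> V=12
t=2: input=2 -> V=21
t=3: input=0 -> V=16
t=4: input=0 -> V=12
t=5: input=0 -> V=9
t=6: input=0 -> V=7
t=7: input=2 -> V=17
t=8: input=5 -> V=0 FIRE
t=9: input=3 -> V=18
t=10: input=4 -> V=0 FIRE
t=11: input=3 -> V=18
t=12: input=5 -> V=0 FIRE
t=13: input=0 -> V=0
t=14: input=4 -> V=0 FIRE

Answer: 0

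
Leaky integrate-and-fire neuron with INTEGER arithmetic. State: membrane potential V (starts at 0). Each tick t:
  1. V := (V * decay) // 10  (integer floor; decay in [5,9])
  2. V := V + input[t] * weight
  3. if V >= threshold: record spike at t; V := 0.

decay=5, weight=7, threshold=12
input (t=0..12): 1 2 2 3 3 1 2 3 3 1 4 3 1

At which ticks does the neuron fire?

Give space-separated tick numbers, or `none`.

Answer: 1 2 3 4 6 7 8 10 11

Derivation:
t=0: input=1 -> V=7
t=1: input=2 -> V=0 FIRE
t=2: input=2 -> V=0 FIRE
t=3: input=3 -> V=0 FIRE
t=4: input=3 -> V=0 FIRE
t=5: input=1 -> V=7
t=6: input=2 -> V=0 FIRE
t=7: input=3 -> V=0 FIRE
t=8: input=3 -> V=0 FIRE
t=9: input=1 -> V=7
t=10: input=4 -> V=0 FIRE
t=11: input=3 -> V=0 FIRE
t=12: input=1 -> V=7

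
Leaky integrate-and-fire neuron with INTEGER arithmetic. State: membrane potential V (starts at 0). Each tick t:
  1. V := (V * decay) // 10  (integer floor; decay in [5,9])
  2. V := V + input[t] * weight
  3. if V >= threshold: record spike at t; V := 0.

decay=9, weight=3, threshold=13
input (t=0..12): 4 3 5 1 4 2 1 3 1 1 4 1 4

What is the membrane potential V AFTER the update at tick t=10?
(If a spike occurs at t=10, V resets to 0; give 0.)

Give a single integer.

t=0: input=4 -> V=12
t=1: input=3 -> V=0 FIRE
t=2: input=5 -> V=0 FIRE
t=3: input=1 -> V=3
t=4: input=4 -> V=0 FIRE
t=5: input=2 -> V=6
t=6: input=1 -> V=8
t=7: input=3 -> V=0 FIRE
t=8: input=1 -> V=3
t=9: input=1 -> V=5
t=10: input=4 -> V=0 FIRE
t=11: input=1 -> V=3
t=12: input=4 -> V=0 FIRE

Answer: 0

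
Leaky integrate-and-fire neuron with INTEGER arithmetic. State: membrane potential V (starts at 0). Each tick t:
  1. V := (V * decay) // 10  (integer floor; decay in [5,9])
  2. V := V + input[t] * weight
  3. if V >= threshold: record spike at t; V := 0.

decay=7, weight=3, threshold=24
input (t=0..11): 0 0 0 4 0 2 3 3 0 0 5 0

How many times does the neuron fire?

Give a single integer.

t=0: input=0 -> V=0
t=1: input=0 -> V=0
t=2: input=0 -> V=0
t=3: input=4 -> V=12
t=4: input=0 -> V=8
t=5: input=2 -> V=11
t=6: input=3 -> V=16
t=7: input=3 -> V=20
t=8: input=0 -> V=14
t=9: input=0 -> V=9
t=10: input=5 -> V=21
t=11: input=0 -> V=14

Answer: 0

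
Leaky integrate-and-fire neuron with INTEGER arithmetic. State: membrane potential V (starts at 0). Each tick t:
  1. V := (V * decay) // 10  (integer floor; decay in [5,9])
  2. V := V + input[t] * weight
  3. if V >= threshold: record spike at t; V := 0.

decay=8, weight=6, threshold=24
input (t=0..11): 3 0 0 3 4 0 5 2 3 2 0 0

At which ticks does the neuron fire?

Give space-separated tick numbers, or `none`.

t=0: input=3 -> V=18
t=1: input=0 -> V=14
t=2: input=0 -> V=11
t=3: input=3 -> V=0 FIRE
t=4: input=4 -> V=0 FIRE
t=5: input=0 -> V=0
t=6: input=5 -> V=0 FIRE
t=7: input=2 -> V=12
t=8: input=3 -> V=0 FIRE
t=9: input=2 -> V=12
t=10: input=0 -> V=9
t=11: input=0 -> V=7

Answer: 3 4 6 8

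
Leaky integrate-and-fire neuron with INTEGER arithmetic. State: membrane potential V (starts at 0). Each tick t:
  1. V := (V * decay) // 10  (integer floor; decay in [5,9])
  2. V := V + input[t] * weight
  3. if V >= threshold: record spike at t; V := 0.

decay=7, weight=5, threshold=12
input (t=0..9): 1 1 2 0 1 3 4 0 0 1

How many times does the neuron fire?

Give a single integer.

Answer: 3

Derivation:
t=0: input=1 -> V=5
t=1: input=1 -> V=8
t=2: input=2 -> V=0 FIRE
t=3: input=0 -> V=0
t=4: input=1 -> V=5
t=5: input=3 -> V=0 FIRE
t=6: input=4 -> V=0 FIRE
t=7: input=0 -> V=0
t=8: input=0 -> V=0
t=9: input=1 -> V=5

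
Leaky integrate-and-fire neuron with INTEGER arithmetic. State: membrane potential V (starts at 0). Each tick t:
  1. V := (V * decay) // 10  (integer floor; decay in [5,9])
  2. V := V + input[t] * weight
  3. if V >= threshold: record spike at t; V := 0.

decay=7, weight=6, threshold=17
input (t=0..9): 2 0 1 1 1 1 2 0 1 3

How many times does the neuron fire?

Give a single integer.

t=0: input=2 -> V=12
t=1: input=0 -> V=8
t=2: input=1 -> V=11
t=3: input=1 -> V=13
t=4: input=1 -> V=15
t=5: input=1 -> V=16
t=6: input=2 -> V=0 FIRE
t=7: input=0 -> V=0
t=8: input=1 -> V=6
t=9: input=3 -> V=0 FIRE

Answer: 2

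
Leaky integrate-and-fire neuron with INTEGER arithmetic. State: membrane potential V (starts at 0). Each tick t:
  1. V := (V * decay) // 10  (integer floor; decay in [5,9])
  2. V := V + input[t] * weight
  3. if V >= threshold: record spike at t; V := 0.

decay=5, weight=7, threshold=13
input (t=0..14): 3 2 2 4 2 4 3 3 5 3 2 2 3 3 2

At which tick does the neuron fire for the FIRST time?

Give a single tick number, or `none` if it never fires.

t=0: input=3 -> V=0 FIRE
t=1: input=2 -> V=0 FIRE
t=2: input=2 -> V=0 FIRE
t=3: input=4 -> V=0 FIRE
t=4: input=2 -> V=0 FIRE
t=5: input=4 -> V=0 FIRE
t=6: input=3 -> V=0 FIRE
t=7: input=3 -> V=0 FIRE
t=8: input=5 -> V=0 FIRE
t=9: input=3 -> V=0 FIRE
t=10: input=2 -> V=0 FIRE
t=11: input=2 -> V=0 FIRE
t=12: input=3 -> V=0 FIRE
t=13: input=3 -> V=0 FIRE
t=14: input=2 -> V=0 FIRE

Answer: 0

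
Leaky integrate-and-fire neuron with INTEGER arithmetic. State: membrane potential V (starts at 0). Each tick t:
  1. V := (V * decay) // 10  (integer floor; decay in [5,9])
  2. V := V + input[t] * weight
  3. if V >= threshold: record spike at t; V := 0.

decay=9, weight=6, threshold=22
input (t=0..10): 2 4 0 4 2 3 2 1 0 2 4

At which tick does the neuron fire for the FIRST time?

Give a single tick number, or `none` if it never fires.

Answer: 1

Derivation:
t=0: input=2 -> V=12
t=1: input=4 -> V=0 FIRE
t=2: input=0 -> V=0
t=3: input=4 -> V=0 FIRE
t=4: input=2 -> V=12
t=5: input=3 -> V=0 FIRE
t=6: input=2 -> V=12
t=7: input=1 -> V=16
t=8: input=0 -> V=14
t=9: input=2 -> V=0 FIRE
t=10: input=4 -> V=0 FIRE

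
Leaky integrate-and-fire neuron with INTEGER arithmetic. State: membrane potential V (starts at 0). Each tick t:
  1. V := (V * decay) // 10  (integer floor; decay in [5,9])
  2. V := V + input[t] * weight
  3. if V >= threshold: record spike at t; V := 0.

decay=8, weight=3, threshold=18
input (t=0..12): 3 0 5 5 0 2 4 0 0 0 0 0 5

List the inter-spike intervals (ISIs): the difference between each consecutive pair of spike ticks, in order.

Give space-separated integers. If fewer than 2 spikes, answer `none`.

Answer: 4

Derivation:
t=0: input=3 -> V=9
t=1: input=0 -> V=7
t=2: input=5 -> V=0 FIRE
t=3: input=5 -> V=15
t=4: input=0 -> V=12
t=5: input=2 -> V=15
t=6: input=4 -> V=0 FIRE
t=7: input=0 -> V=0
t=8: input=0 -> V=0
t=9: input=0 -> V=0
t=10: input=0 -> V=0
t=11: input=0 -> V=0
t=12: input=5 -> V=15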